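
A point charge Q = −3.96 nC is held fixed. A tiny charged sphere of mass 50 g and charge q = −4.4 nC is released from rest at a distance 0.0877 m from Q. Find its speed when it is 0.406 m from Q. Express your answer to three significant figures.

7.48×10⁻³ m/s

Only the electrostatic force acts, so mechanical energy is conserved: ½mv² = U₁ − U₂ = kQq(1/r₁ − 1/r₂).
U₁ − U₂ = (8.99×10⁹ N·m²/C²)(-3.96×10⁻⁹ C)(-4.40×10⁻⁹ C)(1/0.0877 − 1/0.406) = 1.40×10⁻⁶ J.
v = √(2·1.40×10⁻⁶/0.0500) = 7.48×10⁻³ m/s.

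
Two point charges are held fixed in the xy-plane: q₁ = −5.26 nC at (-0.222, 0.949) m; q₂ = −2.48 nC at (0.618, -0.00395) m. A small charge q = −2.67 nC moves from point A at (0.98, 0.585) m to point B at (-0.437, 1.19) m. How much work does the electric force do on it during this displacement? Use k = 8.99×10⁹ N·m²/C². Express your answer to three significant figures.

The work done by the electric force is W_field = −ΔU = −q(V_B − V_A) = q(V_A − V_B).
At A: distances to the source charges are 1.26 m, 0.691 m; V_A = Σ kqᵢ/rᵢ = -69.9 V.
At B: distances to the source charges are 0.323 m, 1.59 m; V_B = Σ kqᵢ/rᵢ = -160 V.
ΔV = V_B − V_A = -90.5 V.
W_field = −qΔV = −(-2.67×10⁻⁹ C)(-90.5 V) = -2.42×10⁻⁷ J.

-2.42×10⁻⁷ J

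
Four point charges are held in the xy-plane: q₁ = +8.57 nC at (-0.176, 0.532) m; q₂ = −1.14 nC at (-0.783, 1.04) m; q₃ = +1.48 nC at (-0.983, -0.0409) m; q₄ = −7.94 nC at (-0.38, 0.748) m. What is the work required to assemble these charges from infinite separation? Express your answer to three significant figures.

-2.01×10⁻⁶ J

The work to assemble the configuration equals its total potential energy, U = Σ kqᵢqⱼ/rᵢⱼ over all pairs.
Pair separations: r₁₂ = 0.792 m, r₁₃ = 0.990 m, r₁₄ = 0.297 m, r₂₃ = 1.10 m, r₂₄ = 0.498 m, r₃₄ = 0.993 m.
Summing all 6 pair terms gives U = -2.01×10⁻⁶ J.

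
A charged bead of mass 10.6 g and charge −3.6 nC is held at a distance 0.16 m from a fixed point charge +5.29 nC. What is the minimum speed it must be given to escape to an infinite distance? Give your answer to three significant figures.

To just escape, total mechanical energy must reach zero at infinity: ½mv²_min + U = 0, so ½mv²_min = −U = |kQq|/r.
|U| = |kQq|/r = (8.99×10⁹ N·m²/C²)(5.29×10⁻⁹)(3.60×10⁻⁹)/(0.160) = 1.07×10⁻⁶ J.
v_min = √(2|U|/m) = √(2·1.07×10⁻⁶/0.0106) = 0.0142 m/s.

0.0142 m/s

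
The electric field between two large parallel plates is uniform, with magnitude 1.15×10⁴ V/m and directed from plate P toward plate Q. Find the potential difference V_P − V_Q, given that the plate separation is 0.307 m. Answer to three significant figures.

In a uniform field, potential decreases in the direction of E: ΔV = −E·d for a displacement d parallel to E.
Going from Q to P is a displacement of 0.307 m opposite to the field, so V_P − V_Q = +Ed = 3530 V.

3530 V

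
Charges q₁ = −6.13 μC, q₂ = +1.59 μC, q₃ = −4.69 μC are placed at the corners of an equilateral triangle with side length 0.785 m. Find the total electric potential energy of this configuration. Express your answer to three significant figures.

The work to assemble the configuration equals its total potential energy, U = Σ kqᵢqⱼ/rᵢⱼ over all pairs.
All three pair separations equal the side length, 0.785 m.
U = (-0.112) + (0.329) + (-0.0854) = 0.132 J.

0.132 J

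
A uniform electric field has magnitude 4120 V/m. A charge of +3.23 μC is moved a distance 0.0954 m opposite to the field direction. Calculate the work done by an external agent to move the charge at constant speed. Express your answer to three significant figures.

The potential change for a displacement 0.0954 m opposite to the field direction is ΔV = +Ed = 393 V.
W_ext = qΔV = 1.27×10⁻³ J.

1.27×10⁻³ J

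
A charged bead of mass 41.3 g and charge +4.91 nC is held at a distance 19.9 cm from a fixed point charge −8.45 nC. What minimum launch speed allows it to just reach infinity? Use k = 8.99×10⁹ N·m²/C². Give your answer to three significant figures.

9.53×10⁻³ m/s

To just escape, total mechanical energy must reach zero at infinity: ½mv²_min + U = 0, so ½mv²_min = −U = |kQq|/r.
|U| = |kQq|/r = (8.99×10⁹ N·m²/C²)(8.45×10⁻⁹)(4.91×10⁻⁹)/(0.199) = 1.87×10⁻⁶ J.
v_min = √(2|U|/m) = √(2·1.87×10⁻⁶/0.0413) = 9.53×10⁻³ m/s.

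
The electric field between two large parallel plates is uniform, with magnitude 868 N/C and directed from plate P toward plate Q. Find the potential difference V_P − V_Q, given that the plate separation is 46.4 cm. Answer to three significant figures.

403 V

In a uniform field, potential decreases in the direction of E: ΔV = −E·d for a displacement d parallel to E.
Going from Q to P is a displacement of 46.4 cm opposite to the field, so V_P − V_Q = +Ed = 403 V.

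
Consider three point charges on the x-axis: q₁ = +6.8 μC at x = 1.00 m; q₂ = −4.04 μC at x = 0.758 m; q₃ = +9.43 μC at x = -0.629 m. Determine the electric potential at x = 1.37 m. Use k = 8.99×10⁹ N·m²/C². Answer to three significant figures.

The total potential is the scalar sum of each charge's contribution, V = Σ kqᵢ/rᵢ.
Distances from the field point to each charge: r₁ = 0.370 m, r₂ = 0.612 m, r₃ = 2.00 m.
V = k[(6.80×10⁻⁶)/(0.370) + (-4.04×10⁻⁶)/(0.612) + (9.43×10⁻⁶)/(2.00)] = 1.48×10⁵ V.

1.48×10⁵ V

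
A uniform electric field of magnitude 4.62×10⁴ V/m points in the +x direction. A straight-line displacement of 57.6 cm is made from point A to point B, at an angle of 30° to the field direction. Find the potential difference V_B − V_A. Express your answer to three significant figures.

Only the component of displacement along E changes the potential: ΔV = −E·d·cosθ.
ΔV = −(4.62×10⁴ V/m)(0.576 m)cos30° = -2.30×10⁴ V.

-2.30×10⁴ V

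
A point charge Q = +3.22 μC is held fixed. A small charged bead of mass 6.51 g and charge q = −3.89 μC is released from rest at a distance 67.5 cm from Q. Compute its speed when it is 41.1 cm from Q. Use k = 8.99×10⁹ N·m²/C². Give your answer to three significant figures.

5.74 m/s

Only the electrostatic force acts, so mechanical energy is conserved: ½mv² = U₁ − U₂ = kQq(1/r₁ − 1/r₂).
U₁ − U₂ = (8.99×10⁹ N·m²/C²)(3.22×10⁻⁶ C)(-3.89×10⁻⁶ C)(1/0.675 − 1/0.411) = 0.107 J.
v = √(2·0.107/6.51×10⁻³) = 5.74 m/s.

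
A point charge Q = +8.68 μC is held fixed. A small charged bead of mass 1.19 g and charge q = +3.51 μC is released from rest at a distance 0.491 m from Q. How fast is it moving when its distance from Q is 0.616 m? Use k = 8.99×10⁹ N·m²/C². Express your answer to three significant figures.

Only the electrostatic force acts, so mechanical energy is conserved: ½mv² = U₁ − U₂ = kQq(1/r₁ − 1/r₂).
U₁ − U₂ = (8.99×10⁹ N·m²/C²)(8.68×10⁻⁶ C)(3.51×10⁻⁶ C)(1/0.491 − 1/0.616) = 0.113 J.
v = √(2·0.113/1.19×10⁻³) = 13.8 m/s.

13.8 m/s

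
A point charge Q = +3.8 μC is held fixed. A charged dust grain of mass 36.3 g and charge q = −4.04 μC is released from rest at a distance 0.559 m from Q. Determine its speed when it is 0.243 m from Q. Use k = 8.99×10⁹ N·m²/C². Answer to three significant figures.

4.21 m/s

Only the electrostatic force acts, so mechanical energy is conserved: ½mv² = U₁ − U₂ = kQq(1/r₁ − 1/r₂).
U₁ − U₂ = (8.99×10⁹ N·m²/C²)(3.80×10⁻⁶ C)(-4.04×10⁻⁶ C)(1/0.559 − 1/0.243) = 0.321 J.
v = √(2·0.321/0.0363) = 4.21 m/s.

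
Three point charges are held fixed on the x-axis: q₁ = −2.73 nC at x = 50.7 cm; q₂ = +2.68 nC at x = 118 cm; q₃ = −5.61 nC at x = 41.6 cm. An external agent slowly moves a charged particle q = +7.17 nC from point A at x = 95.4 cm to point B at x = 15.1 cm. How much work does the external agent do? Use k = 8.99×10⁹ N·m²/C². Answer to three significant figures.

-1.39×10⁻⁶ J

For quasistatic motion the external work equals the change in potential energy: W_ext = qΔV = q(V_B − V_A).
At A: distances to the source charges are 0.447 m, 0.226 m, 0.538 m; V_A = Σ kqᵢ/rᵢ = -42.0 V.
At B: distances to the source charges are 0.356 m, 1.03 m, 0.265 m; V_B = Σ kqᵢ/rᵢ = -236 V.
ΔV = V_B − V_A = -194 V.
W_ext = qΔV = (7.17×10⁻⁹ C)(-194 V) = -1.39×10⁻⁶ J.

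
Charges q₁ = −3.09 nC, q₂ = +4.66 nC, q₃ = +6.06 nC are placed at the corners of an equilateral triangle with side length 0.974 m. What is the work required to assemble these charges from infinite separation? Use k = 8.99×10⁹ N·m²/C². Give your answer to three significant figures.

-4.51×10⁻⁸ J

The assembly work is the sum of pairwise potential energies, U = Σ_{i<j} kqᵢqⱼ/rᵢⱼ.
All three pair separations equal the side length, 0.974 m.
U = (-1.33×10⁻⁷) + (-1.73×10⁻⁷) + (2.61×10⁻⁷) = -4.51×10⁻⁸ J.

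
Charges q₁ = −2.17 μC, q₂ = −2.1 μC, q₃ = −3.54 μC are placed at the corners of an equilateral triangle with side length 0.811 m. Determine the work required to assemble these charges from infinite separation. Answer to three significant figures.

0.218 J

The assembly work is the sum of pairwise potential energies, U = Σ_{i<j} kqᵢqⱼ/rᵢⱼ.
All three pair separations equal the side length, 0.811 m.
U = (0.0505) + (0.0852) + (0.0824) = 0.218 J.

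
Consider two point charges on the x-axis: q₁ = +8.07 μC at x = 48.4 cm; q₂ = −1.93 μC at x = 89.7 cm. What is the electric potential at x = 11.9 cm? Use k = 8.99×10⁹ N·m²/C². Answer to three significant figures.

The total potential is the scalar sum of each charge's contribution, V = Σ kqᵢ/rᵢ.
Distances from the field point to each charge: r₁ = 0.365 m, r₂ = 0.778 m.
V = k[(8.07×10⁻⁶)/(0.365) + (-1.93×10⁻⁶)/(0.778)] = 1.76×10⁵ V.

1.76×10⁵ V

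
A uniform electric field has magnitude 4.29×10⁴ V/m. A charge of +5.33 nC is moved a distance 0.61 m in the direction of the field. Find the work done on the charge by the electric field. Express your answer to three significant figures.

The potential change for a displacement 0.61 m in the direction of the field is ΔV = −Ed = -2.62×10⁴ V.
W_field = −qΔV = 1.39×10⁻⁴ J.

1.39×10⁻⁴ J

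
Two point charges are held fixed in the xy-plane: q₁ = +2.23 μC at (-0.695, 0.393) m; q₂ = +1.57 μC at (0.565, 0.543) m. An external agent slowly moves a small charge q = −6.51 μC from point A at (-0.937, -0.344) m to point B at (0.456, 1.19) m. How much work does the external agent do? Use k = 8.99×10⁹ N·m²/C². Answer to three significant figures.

-0.0123 J

For quasistatic motion the external work equals the change in potential energy: W_ext = qΔV = q(V_B − V_A).
At A: distances to the source charges are 0.776 m, 1.74 m; V_A = Σ kqᵢ/rᵢ = 3.39×10⁴ V.
At B: distances to the source charges are 1.40 m, 0.656 m; V_B = Σ kqᵢ/rᵢ = 3.58×10⁴ V.
ΔV = V_B − V_A = 1900 V.
W_ext = qΔV = (-6.51×10⁻⁶ C)(1900 V) = -0.0123 J.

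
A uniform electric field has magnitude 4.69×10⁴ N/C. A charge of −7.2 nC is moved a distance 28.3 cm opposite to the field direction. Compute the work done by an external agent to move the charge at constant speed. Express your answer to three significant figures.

The potential change for a displacement 28.3 cm opposite to the field direction is ΔV = +Ed = 1.33×10⁴ V.
W_ext = qΔV = -9.56×10⁻⁵ J.

-9.56×10⁻⁵ J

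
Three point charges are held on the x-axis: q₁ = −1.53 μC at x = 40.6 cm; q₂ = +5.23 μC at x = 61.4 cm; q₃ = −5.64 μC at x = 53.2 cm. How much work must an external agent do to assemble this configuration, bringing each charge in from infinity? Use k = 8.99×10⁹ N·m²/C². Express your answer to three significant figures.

-2.96 J

The assembly work is the sum of pairwise potential energies, U = Σ_{i<j} kqᵢqⱼ/rᵢⱼ.
Pair separations: r₁₂ = 0.208 m, r₁₃ = 0.126 m, r₂₃ = 0.0820 m.
U = (-0.346) + (0.616) + (-3.23) = -2.96 J.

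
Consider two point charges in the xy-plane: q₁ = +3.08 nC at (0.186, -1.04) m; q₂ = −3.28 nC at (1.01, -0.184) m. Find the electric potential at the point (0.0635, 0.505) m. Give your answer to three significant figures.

-7.32 V

The total potential is the scalar sum of each charge's contribution, V = Σ kqᵢ/rᵢ.
Distances from the field point to each charge: r₁ = 1.55 m, r₂ = 1.17 m.
V = k[(3.08×10⁻⁹)/(1.55) + (-3.28×10⁻⁹)/(1.17)] = -7.32 V.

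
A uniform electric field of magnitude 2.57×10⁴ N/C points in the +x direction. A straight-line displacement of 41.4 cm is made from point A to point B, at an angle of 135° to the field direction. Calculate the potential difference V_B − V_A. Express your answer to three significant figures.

Only the component of displacement along E changes the potential: ΔV = −E·d·cosθ.
ΔV = −(2.57×10⁴ V/m)(0.414 m)cos135° = 7520 V.

7520 V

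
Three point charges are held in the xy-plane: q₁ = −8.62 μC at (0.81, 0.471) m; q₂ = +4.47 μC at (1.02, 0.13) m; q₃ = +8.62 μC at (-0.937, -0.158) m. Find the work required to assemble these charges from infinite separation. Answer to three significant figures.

-1.05 J

The assembly work is the sum of pairwise potential energies, U = Σ_{i<j} kqᵢqⱼ/rᵢⱼ.
Pair separations: r₁₂ = 0.400 m, r₁₃ = 1.86 m, r₂₃ = 1.98 m.
U = (-0.865) + (-0.360) + (0.175) = -1.05 J.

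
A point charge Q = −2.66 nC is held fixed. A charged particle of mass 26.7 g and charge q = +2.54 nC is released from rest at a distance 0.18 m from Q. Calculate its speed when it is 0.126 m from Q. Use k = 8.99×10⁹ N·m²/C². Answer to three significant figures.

Only the electrostatic force acts, so mechanical energy is conserved: ½mv² = U₁ − U₂ = kQq(1/r₁ − 1/r₂).
U₁ − U₂ = (8.99×10⁹ N·m²/C²)(-2.66×10⁻⁹ C)(2.54×10⁻⁹ C)(1/0.180 − 1/0.126) = 1.45×10⁻⁷ J.
v = √(2·1.45×10⁻⁷/0.0267) = 3.29×10⁻³ m/s.

3.29×10⁻³ m/s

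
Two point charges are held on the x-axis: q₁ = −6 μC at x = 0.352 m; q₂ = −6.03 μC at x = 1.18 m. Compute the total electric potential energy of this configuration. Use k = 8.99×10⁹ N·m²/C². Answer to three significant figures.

0.393 J

The work to assemble the configuration equals its total potential energy, U = Σ kqᵢqⱼ/rᵢⱼ over all pairs.
Pair separations: r₁₂ = 0.828 m.
U = (0.393) = 0.393 J.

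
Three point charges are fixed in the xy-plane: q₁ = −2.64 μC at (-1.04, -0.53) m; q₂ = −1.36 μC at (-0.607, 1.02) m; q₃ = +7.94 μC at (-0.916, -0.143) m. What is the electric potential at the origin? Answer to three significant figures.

4.64×10⁴ V

Electric potential is a scalar, so the contributions from each charge add algebraically: V = Σ kqᵢ/rᵢ.
Distances from the field point to each charge: r₁ = 1.17 m, r₂ = 1.19 m, r₃ = 0.927 m.
V = k[(-2.64×10⁻⁶)/(1.17) + (-1.36×10⁻⁶)/(1.19) + (7.94×10⁻⁶)/(0.927)] = 4.64×10⁴ V.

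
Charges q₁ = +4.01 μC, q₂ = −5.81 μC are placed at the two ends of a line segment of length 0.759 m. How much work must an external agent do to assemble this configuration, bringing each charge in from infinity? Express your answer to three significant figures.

The assembly work is the sum of pairwise potential energies, U = Σ_{i<j} kqᵢqⱼ/rᵢⱼ.
The separation is r = 0.759 m.
U = (-0.276) = -0.276 J.

-0.276 J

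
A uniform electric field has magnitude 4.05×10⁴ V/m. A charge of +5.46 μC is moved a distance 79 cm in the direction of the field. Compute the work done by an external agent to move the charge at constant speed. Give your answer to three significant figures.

-0.175 J

The potential change for a displacement 79 cm in the direction of the field is ΔV = −Ed = -3.20×10⁴ V.
W_ext = qΔV = -0.175 J.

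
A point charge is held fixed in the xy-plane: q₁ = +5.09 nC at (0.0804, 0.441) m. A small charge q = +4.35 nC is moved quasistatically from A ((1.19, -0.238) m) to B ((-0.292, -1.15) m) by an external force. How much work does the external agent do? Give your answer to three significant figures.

For quasistatic motion the external work equals the change in potential energy: W_ext = qΔV = q(V_B − V_A).
At A: distance to the source charge is 1.30 m; V_A = kq₁/r = 35.2 V.
At B: distance to the source charge is 1.63 m; V_B = kq₁/r = 28.0 V.
ΔV = V_B − V_A = -7.17 V.
W_ext = qΔV = (4.35×10⁻⁹ C)(-7.17 V) = -3.12×10⁻⁸ J.

-3.12×10⁻⁸ J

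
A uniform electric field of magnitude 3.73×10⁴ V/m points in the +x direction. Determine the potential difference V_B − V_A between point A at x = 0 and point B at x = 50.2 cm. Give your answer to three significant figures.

In a uniform field, potential decreases in the direction of E: V_B − V_A = −E·Δx.
V_B − V_A = −(3.73×10⁴ V/m)(0.502 m) = -1.87×10⁴ V.

-1.87×10⁴ V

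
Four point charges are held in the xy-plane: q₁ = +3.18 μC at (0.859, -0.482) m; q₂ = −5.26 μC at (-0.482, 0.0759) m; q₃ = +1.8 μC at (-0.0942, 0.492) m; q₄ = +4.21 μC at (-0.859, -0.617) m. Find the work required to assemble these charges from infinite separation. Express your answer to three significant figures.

-0.347 J

The work to assemble the configuration equals its total potential energy, U = Σ kqᵢqⱼ/rᵢⱼ over all pairs.
Pair separations: r₁₂ = 1.45 m, r₁₃ = 1.36 m, r₁₄ = 1.72 m, r₂₃ = 0.569 m, r₂₄ = 0.789 m, r₃₄ = 1.35 m.
Summing all 6 pair terms gives U = -0.347 J.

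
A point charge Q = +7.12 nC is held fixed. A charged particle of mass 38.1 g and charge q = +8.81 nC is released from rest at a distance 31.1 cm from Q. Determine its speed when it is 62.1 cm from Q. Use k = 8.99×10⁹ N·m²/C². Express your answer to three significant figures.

6.89×10⁻³ m/s

Only the electrostatic force acts, so mechanical energy is conserved: ½mv² = U₁ − U₂ = kQq(1/r₁ − 1/r₂).
U₁ − U₂ = (8.99×10⁹ N·m²/C²)(7.12×10⁻⁹ C)(8.81×10⁻⁹ C)(1/0.311 − 1/0.621) = 9.05×10⁻⁷ J.
v = √(2·9.05×10⁻⁷/0.0381) = 6.89×10⁻³ m/s.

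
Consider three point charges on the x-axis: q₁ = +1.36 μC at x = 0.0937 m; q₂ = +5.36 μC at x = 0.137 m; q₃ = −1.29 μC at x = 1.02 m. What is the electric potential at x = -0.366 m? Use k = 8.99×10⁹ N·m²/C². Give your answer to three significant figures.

The total potential is the scalar sum of each charge's contribution, V = Σ kqᵢ/rᵢ.
Distances from the field point to each charge: r₁ = 0.460 m, r₂ = 0.503 m, r₃ = 1.39 m.
V = k[(1.36×10⁻⁶)/(0.460) + (5.36×10⁻⁶)/(0.503) + (-1.29×10⁻⁶)/(1.39)] = 1.14×10⁵ V.

1.14×10⁵ V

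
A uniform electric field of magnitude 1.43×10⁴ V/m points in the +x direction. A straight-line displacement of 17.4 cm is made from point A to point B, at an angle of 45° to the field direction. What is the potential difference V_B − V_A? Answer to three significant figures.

Only the component of displacement along E changes the potential: ΔV = −E·d·cosθ.
ΔV = −(1.43×10⁴ V/m)(0.174 m)cos45° = -1760 V.

-1760 V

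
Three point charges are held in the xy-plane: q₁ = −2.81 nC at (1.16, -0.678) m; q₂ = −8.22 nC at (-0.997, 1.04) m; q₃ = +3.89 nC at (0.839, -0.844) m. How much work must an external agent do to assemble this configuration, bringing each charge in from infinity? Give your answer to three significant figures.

-3.06×10⁻⁷ J

The work to assemble the configuration equals its total potential energy, U = Σ kqᵢqⱼ/rᵢⱼ over all pairs.
Pair separations: r₁₂ = 2.76 m, r₁₃ = 0.361 m, r₂₃ = 2.63 m.
U = (7.53×10⁻⁸) + (-2.72×10⁻⁷) + (-1.09×10⁻⁷) = -3.06×10⁻⁷ J.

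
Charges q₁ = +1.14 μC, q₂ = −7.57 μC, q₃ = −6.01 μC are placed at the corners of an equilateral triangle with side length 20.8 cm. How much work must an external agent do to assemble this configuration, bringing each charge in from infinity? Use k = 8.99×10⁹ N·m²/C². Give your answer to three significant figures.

The assembly work is the sum of pairwise potential energies, U = Σ_{i<j} kqᵢqⱼ/rᵢⱼ.
All three pair separations equal the side length, 0.208 m.
U = (-0.373) + (-0.296) + (1.97) = 1.30 J.

1.30 J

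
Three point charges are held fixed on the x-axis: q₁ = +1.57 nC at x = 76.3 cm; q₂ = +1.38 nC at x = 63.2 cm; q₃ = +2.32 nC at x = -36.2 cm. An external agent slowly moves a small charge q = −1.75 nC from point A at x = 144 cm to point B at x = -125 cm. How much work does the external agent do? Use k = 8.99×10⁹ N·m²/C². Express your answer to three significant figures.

For quasistatic motion the external work equals the change in potential energy: W_ext = qΔV = q(V_B − V_A).
At A: distances to the source charges are 0.677 m, 0.808 m, 1.80 m; V_A = Σ kqᵢ/rᵢ = 47.8 V.
At B: distances to the source charges are 2.01 m, 1.88 m, 0.888 m; V_B = Σ kqᵢ/rᵢ = 37.1 V.
ΔV = V_B − V_A = -10.7 V.
W_ext = qΔV = (-1.75×10⁻⁹ C)(-10.7 V) = 1.87×10⁻⁸ J.

1.87×10⁻⁸ J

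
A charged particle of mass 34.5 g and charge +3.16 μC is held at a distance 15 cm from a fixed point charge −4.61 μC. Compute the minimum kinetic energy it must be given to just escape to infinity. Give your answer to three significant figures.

To just escape, total mechanical energy must reach zero at infinity: ½mv²_min + U = 0, so ½mv²_min = −U = |kQq|/r.
|U| = |kQq|/r = (8.99×10⁹ N·m²/C²)(4.61×10⁻⁶)(3.16×10⁻⁶)/(0.150) = 0.873 J.

0.873 J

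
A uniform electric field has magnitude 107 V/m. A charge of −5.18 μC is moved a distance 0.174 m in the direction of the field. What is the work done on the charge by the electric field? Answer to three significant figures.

The potential change for a displacement 0.174 m in the direction of the field is ΔV = −Ed = -18.6 V.
W_field = −qΔV = -9.64×10⁻⁵ J.

-9.64×10⁻⁵ J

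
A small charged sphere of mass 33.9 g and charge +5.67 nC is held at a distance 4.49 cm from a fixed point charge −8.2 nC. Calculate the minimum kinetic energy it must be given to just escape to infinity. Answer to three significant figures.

To just escape, total mechanical energy must reach zero at infinity: ½mv²_min + U = 0, so ½mv²_min = −U = |kQq|/r.
|U| = |kQq|/r = (8.99×10⁹ N·m²/C²)(8.20×10⁻⁹)(5.67×10⁻⁹)/(0.0449) = 9.31×10⁻⁶ J.

9.31×10⁻⁶ J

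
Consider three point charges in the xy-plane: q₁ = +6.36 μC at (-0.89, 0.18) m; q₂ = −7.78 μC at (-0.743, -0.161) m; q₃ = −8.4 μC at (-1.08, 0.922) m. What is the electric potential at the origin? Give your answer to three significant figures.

-8.22×10⁴ V

Electric potential is a scalar, so the contributions from each charge add algebraically: V = Σ kqᵢ/rᵢ.
Distances from the field point to each charge: r₁ = 0.908 m, r₂ = 0.760 m, r₃ = 1.42 m.
V = k[(6.36×10⁻⁶)/(0.908) + (-7.78×10⁻⁶)/(0.760) + (-8.40×10⁻⁶)/(1.42)] = -8.22×10⁴ V.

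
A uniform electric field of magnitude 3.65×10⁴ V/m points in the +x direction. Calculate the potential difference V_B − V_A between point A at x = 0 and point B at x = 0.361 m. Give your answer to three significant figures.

-1.32×10⁴ V

In a uniform field, potential decreases in the direction of E: V_B − V_A = −E·Δx.
V_B − V_A = −(3.65×10⁴ V/m)(0.361 m) = -1.32×10⁴ V.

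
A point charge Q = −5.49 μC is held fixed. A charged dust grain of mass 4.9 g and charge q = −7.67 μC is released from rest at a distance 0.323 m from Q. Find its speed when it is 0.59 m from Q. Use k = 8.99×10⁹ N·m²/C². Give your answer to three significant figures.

14.7 m/s

Only the electrostatic force acts, so mechanical energy is conserved: ½mv² = U₁ − U₂ = kQq(1/r₁ − 1/r₂).
U₁ − U₂ = (8.99×10⁹ N·m²/C²)(-5.49×10⁻⁶ C)(-7.67×10⁻⁶ C)(1/0.323 − 1/0.590) = 0.530 J.
v = √(2·0.530/4.90×10⁻³) = 14.7 m/s.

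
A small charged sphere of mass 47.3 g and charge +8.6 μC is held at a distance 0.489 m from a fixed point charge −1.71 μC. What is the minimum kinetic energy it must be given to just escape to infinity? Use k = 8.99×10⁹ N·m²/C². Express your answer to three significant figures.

To just escape, total mechanical energy must reach zero at infinity: ½mv²_min + U = 0, so ½mv²_min = −U = |kQq|/r.
|U| = |kQq|/r = (8.99×10⁹ N·m²/C²)(1.71×10⁻⁶)(8.60×10⁻⁶)/(0.489) = 0.270 J.

0.270 J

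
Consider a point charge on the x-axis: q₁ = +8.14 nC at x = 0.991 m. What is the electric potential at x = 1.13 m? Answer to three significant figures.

Electric potential is a scalar, so the contributions from each charge add algebraically: V = Σ kqᵢ/rᵢ.
V = k[(8.14×10⁻⁹)/(0.139)] = 526 V.

526 V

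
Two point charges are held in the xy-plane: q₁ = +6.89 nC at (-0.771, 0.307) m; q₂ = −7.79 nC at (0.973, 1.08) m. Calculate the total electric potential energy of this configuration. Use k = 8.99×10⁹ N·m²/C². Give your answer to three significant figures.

-2.53×10⁻⁷ J

The assembly work is the sum of pairwise potential energies, U = Σ_{i<j} kqᵢqⱼ/rᵢⱼ.
Pair separations: r₁₂ = 1.91 m.
U = (-2.53×10⁻⁷) = -2.53×10⁻⁷ J.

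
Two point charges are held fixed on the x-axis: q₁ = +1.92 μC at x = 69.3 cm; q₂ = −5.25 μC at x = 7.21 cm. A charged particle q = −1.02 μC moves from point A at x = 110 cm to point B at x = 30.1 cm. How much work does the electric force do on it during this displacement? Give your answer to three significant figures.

The work done by the electric force is W_field = −ΔU = −q(V_B − V_A) = q(V_A − V_B).
At A: distances to the source charges are 0.407 m, 1.03 m; V_A = Σ kqᵢ/rᵢ = -3510 V.
At B: distances to the source charges are 0.392 m, 0.229 m; V_B = Σ kqᵢ/rᵢ = -1.62×10⁵ V.
ΔV = V_B − V_A = -1.59×10⁵ V.
W_field = −qΔV = −(-1.02×10⁻⁶ C)(-1.59×10⁵ V) = -0.162 J.

-0.162 J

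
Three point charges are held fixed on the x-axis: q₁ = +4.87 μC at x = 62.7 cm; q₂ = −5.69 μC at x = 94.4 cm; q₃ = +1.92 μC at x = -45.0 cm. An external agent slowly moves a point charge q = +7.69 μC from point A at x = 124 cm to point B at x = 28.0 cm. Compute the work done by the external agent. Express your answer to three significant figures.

1.26 J

For quasistatic motion the external work equals the change in potential energy: W_ext = qΔV = q(V_B − V_A).
At A: distances to the source charges are 0.613 m, 0.296 m, 1.69 m; V_A = Σ kqᵢ/rᵢ = -9.12×10⁴ V.
At B: distances to the source charges are 0.347 m, 0.664 m, 0.730 m; V_B = Σ kqᵢ/rᵢ = 7.28×10⁴ V.
ΔV = V_B − V_A = 1.64×10⁵ V.
W_ext = qΔV = (7.69×10⁻⁶ C)(1.64×10⁵ V) = 1.26 J.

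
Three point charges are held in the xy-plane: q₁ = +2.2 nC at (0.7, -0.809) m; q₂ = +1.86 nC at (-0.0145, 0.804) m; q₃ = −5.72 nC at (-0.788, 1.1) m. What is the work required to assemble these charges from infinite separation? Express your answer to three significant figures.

The assembly work is the sum of pairwise potential energies, U = Σ_{i<j} kqᵢqⱼ/rᵢⱼ.
Pair separations: r₁₂ = 1.76 m, r₁₃ = 2.42 m, r₂₃ = 0.828 m.
U = (2.09×10⁻⁸) + (-4.67×10⁻⁸) + (-1.15×10⁻⁷) = -1.41×10⁻⁷ J.

-1.41×10⁻⁷ J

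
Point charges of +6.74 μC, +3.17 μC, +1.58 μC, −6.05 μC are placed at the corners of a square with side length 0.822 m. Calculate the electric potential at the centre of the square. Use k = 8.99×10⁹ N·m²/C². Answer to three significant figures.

8.41×10⁴ V

The total potential is the scalar sum of each charge's contribution, V = Σ kqᵢ/rᵢ.
The distance from each corner to the centre is a√2/2 = 0.581 m.
V = k[(6.74×10⁻⁶)/(0.581) + (3.17×10⁻⁶)/(0.581) + (1.58×10⁻⁶)/(0.581) + (-6.05×10⁻⁶)/(0.581)] = 8.41×10⁴ V.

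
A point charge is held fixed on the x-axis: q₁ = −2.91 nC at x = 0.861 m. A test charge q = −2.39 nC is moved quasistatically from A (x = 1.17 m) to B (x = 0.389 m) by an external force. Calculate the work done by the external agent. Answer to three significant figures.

-6.99×10⁻⁸ J

For quasistatic motion the external work equals the change in potential energy: W_ext = qΔV = q(V_B − V_A).
At A: distance to the source charge is 0.309 m; V_A = kq₁/r = -84.7 V.
At B: distance to the source charge is 0.472 m; V_B = kq₁/r = -55.4 V.
ΔV = V_B − V_A = 29.2 V.
W_ext = qΔV = (-2.39×10⁻⁹ C)(29.2 V) = -6.99×10⁻⁸ J.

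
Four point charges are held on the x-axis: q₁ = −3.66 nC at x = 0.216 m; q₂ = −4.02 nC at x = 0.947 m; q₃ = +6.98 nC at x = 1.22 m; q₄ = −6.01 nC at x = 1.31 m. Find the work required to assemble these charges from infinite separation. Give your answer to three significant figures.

The assembly work is the sum of pairwise potential energies, U = Σ_{i<j} kqᵢqⱼ/rᵢⱼ.
Pair separations: r₁₂ = 0.731 m, r₁₃ = 1.00 m, r₁₄ = 1.09 m, r₂₃ = 0.273 m, r₂₄ = 0.363 m, r₃₄ = 0.0900 m.
Summing all 6 pair terms gives U = -4.38×10⁻⁶ J.

-4.38×10⁻⁶ J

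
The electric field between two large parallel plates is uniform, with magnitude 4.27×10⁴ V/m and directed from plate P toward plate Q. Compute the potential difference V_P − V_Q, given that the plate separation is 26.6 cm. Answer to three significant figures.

In a uniform field, potential decreases in the direction of E: ΔV = −E·d for a displacement d parallel to E.
Going from Q to P is a displacement of 26.6 cm opposite to the field, so V_P − V_Q = +Ed = 1.14×10⁴ V.

1.14×10⁴ V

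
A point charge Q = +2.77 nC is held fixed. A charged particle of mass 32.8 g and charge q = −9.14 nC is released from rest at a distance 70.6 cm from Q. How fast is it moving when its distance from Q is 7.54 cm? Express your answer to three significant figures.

Only the electrostatic force acts, so mechanical energy is conserved: ½mv² = U₁ − U₂ = kQq(1/r₁ − 1/r₂).
U₁ − U₂ = (8.99×10⁹ N·m²/C²)(2.77×10⁻⁹ C)(-9.14×10⁻⁹ C)(1/0.706 − 1/0.0754) = 2.70×10⁻⁶ J.
v = √(2·2.70×10⁻⁶/0.0328) = 0.0128 m/s.

0.0128 m/s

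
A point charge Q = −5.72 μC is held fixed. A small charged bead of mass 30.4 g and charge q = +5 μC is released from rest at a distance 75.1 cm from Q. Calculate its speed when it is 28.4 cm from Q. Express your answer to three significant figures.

Only the electrostatic force acts, so mechanical energy is conserved: ½mv² = U₁ − U₂ = kQq(1/r₁ − 1/r₂).
U₁ − U₂ = (8.99×10⁹ N·m²/C²)(-5.72×10⁻⁶ C)(5.00×10⁻⁶ C)(1/0.751 − 1/0.284) = 0.563 J.
v = √(2·0.563/0.0304) = 6.09 m/s.

6.09 m/s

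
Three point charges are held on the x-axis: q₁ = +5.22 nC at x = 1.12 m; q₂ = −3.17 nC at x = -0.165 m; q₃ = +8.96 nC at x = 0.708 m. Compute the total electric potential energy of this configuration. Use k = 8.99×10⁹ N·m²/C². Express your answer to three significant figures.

6.12×10⁻⁷ J

The work to assemble the configuration equals its total potential energy, U = Σ kqᵢqⱼ/rᵢⱼ over all pairs.
Pair separations: r₁₂ = 1.29 m, r₁₃ = 0.412 m, r₂₃ = 0.873 m.
U = (-1.16×10⁻⁷) + (1.02×10⁻⁶) + (-2.92×10⁻⁷) = 6.12×10⁻⁷ J.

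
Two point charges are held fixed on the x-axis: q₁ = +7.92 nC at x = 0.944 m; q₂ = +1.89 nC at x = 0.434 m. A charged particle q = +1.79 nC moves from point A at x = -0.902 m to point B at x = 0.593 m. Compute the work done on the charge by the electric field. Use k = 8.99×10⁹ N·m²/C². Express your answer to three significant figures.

The work done by the electric force is W_field = −ΔU = −q(V_B − V_A) = q(V_A − V_B).
At A: distances to the source charges are 1.85 m, 1.34 m; V_A = Σ kqᵢ/rᵢ = 51.3 V.
At B: distances to the source charges are 0.351 m, 0.159 m; V_B = Σ kqᵢ/rᵢ = 310 V.
ΔV = V_B − V_A = 258 V.
W_field = −qΔV = −(1.79×10⁻⁹ C)(258 V) = -4.63×10⁻⁷ J.

-4.63×10⁻⁷ J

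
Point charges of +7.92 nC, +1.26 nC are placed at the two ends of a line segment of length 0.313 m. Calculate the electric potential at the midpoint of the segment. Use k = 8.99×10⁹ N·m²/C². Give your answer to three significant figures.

527 V

The total potential is the scalar sum of each charge's contribution, V = Σ kqᵢ/rᵢ.
Each charge is 0.157 m from the midpoint.
V = k[(7.92×10⁻⁹)/(0.157) + (1.26×10⁻⁹)/(0.157)] = 527 V.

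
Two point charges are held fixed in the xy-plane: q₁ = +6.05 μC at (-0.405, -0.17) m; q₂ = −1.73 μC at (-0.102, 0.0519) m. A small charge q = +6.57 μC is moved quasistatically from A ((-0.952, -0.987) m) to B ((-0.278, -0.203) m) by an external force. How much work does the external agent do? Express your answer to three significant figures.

For quasistatic motion the external work equals the change in potential energy: W_ext = qΔV = q(V_B − V_A).
At A: distances to the source charges are 0.983 m, 1.34 m; V_A = Σ kqᵢ/rᵢ = 4.37×10⁴ V.
At B: distances to the source charges are 0.131 m, 0.310 m; V_B = Σ kqᵢ/rᵢ = 3.64×10⁵ V.
ΔV = V_B − V_A = 3.21×10⁵ V.
W_ext = qΔV = (6.57×10⁻⁶ C)(3.21×10⁵ V) = 2.11 J.

2.11 J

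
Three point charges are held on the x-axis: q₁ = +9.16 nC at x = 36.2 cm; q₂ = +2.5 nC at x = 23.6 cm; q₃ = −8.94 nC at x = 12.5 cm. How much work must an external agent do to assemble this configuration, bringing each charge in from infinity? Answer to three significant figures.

The assembly work is the sum of pairwise potential energies, U = Σ_{i<j} kqᵢqⱼ/rᵢⱼ.
Pair separations: r₁₂ = 0.126 m, r₁₃ = 0.237 m, r₂₃ = 0.111 m.
U = (1.63×10⁻⁶) + (-3.11×10⁻⁶) + (-1.81×10⁻⁶) = -3.28×10⁻⁶ J.

-3.28×10⁻⁶ J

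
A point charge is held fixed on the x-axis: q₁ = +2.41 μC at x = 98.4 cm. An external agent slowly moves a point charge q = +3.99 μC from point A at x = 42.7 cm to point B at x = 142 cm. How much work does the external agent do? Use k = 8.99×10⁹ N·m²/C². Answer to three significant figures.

For quasistatic motion the external work equals the change in potential energy: W_ext = qΔV = q(V_B − V_A).
At A: distance to the source charge is 0.557 m; V_A = kq₁/r = 3.89×10⁴ V.
At B: distance to the source charge is 0.436 m; V_B = kq₁/r = 4.97×10⁴ V.
ΔV = V_B − V_A = 1.08×10⁴ V.
W_ext = qΔV = (3.99×10⁻⁶ C)(1.08×10⁴ V) = 0.0431 J.

0.0431 J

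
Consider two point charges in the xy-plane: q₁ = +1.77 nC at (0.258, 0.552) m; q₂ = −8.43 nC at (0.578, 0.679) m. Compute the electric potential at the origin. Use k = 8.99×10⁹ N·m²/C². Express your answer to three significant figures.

Electric potential is a scalar, so the contributions from each charge add algebraically: V = Σ kqᵢ/rᵢ.
Distances from the field point to each charge: r₁ = 0.609 m, r₂ = 0.892 m.
V = k[(1.77×10⁻⁹)/(0.609) + (-8.43×10⁻⁹)/(0.892)] = -58.9 V.

-58.9 V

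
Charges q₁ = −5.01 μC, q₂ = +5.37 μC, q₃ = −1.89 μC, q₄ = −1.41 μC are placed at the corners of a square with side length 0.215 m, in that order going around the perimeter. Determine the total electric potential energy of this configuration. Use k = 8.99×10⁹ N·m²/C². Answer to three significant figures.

-1.09 J

The work to assemble the configuration equals its total potential energy, U = Σ kqᵢqⱼ/rᵢⱼ over all pairs.
The four side pairs have separation 0.215 m and the two diagonal pairs 0.304 m.
Summing all 6 pair terms gives U = -1.09 J.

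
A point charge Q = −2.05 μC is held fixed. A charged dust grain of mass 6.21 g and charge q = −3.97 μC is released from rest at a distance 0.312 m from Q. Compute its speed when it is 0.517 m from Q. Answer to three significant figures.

Only the electrostatic force acts, so mechanical energy is conserved: ½mv² = U₁ − U₂ = kQq(1/r₁ − 1/r₂).
U₁ − U₂ = (8.99×10⁹ N·m²/C²)(-2.05×10⁻⁶ C)(-3.97×10⁻⁶ C)(1/0.312 − 1/0.517) = 0.0930 J.
v = √(2·0.0930/6.21×10⁻³) = 5.47 m/s.

5.47 m/s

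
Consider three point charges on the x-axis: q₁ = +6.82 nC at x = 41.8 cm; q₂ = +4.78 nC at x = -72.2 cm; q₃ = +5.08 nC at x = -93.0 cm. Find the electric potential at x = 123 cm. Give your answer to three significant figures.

119 V

Electric potential is a scalar, so the contributions from each charge add algebraically: V = Σ kqᵢ/rᵢ.
Distances from the field point to each charge: r₁ = 0.812 m, r₂ = 1.95 m, r₃ = 2.16 m.
V = k[(6.82×10⁻⁹)/(0.812) + (4.78×10⁻⁹)/(1.95) + (5.08×10⁻⁹)/(2.16)] = 119 V.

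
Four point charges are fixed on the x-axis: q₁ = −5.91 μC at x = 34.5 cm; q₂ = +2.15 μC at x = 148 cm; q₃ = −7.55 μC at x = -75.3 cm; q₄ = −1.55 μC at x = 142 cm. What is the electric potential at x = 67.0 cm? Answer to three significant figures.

Electric potential is a scalar, so the contributions from each charge add algebraically: V = Σ kqᵢ/rᵢ.
Distances from the field point to each charge: r₁ = 0.325 m, r₂ = 0.810 m, r₃ = 1.42 m, r₄ = 0.750 m.
V = k[(-5.91×10⁻⁶)/(0.325) + (2.15×10⁻⁶)/(0.810) + (-7.55×10⁻⁶)/(1.42) + (-1.55×10⁻⁶)/(0.750)] = -2.06×10⁵ V.

-2.06×10⁵ V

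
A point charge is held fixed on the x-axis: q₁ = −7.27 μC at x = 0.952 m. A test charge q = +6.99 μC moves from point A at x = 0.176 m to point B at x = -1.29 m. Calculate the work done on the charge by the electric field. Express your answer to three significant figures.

The work done by the electric force is W_field = −ΔU = −q(V_B − V_A) = q(V_A − V_B).
At A: distance to the source charge is 0.776 m; V_A = kq₁/r = -8.42×10⁴ V.
At B: distance to the source charge is 2.24 m; V_B = kq₁/r = -2.92×10⁴ V.
ΔV = V_B − V_A = 5.51×10⁴ V.
W_field = −qΔV = −(6.99×10⁻⁶ C)(5.51×10⁴ V) = -0.385 J.

-0.385 J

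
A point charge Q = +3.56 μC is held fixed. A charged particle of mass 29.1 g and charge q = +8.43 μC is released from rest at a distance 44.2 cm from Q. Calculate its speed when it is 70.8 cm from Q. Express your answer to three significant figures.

Only the electrostatic force acts, so mechanical energy is conserved: ½mv² = U₁ − U₂ = kQq(1/r₁ − 1/r₂).
U₁ − U₂ = (8.99×10⁹ N·m²/C²)(3.56×10⁻⁶ C)(8.43×10⁻⁶ C)(1/0.442 − 1/0.708) = 0.229 J.
v = √(2·0.229/0.0291) = 3.97 m/s.

3.97 m/s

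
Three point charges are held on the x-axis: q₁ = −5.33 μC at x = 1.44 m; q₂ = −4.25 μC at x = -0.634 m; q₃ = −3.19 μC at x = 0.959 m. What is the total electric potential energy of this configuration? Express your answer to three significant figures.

0.492 J

The assembly work is the sum of pairwise potential energies, U = Σ_{i<j} kqᵢqⱼ/rᵢⱼ.
Pair separations: r₁₂ = 2.07 m, r₁₃ = 0.481 m, r₂₃ = 1.59 m.
U = (0.0982) + (0.318) + (0.0765) = 0.492 J.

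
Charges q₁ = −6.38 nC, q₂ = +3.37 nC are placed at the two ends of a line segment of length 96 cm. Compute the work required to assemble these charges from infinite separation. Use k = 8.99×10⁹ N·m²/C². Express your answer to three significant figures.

The work to assemble the configuration equals its total potential energy, U = Σ kqᵢqⱼ/rᵢⱼ over all pairs.
The separation is r = 0.960 m.
U = (-2.01×10⁻⁷) = -2.01×10⁻⁷ J.

-2.01×10⁻⁷ J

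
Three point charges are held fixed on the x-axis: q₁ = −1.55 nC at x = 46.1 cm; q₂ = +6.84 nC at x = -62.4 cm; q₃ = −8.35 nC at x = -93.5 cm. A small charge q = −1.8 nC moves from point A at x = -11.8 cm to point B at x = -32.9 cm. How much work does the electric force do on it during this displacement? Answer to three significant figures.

The work done by the electric force is W_field = −ΔU = −q(V_B − V_A) = q(V_A − V_B).
At A: distances to the source charges are 0.579 m, 0.506 m, 0.817 m; V_A = Σ kqᵢ/rᵢ = 5.58 V.
At B: distances to the source charges are 0.790 m, 0.295 m, 0.606 m; V_B = Σ kqᵢ/rᵢ = 66.9 V.
ΔV = V_B − V_A = 61.4 V.
W_field = −qΔV = −(-1.80×10⁻⁹ C)(61.4 V) = 1.10×10⁻⁷ J.

1.10×10⁻⁷ J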